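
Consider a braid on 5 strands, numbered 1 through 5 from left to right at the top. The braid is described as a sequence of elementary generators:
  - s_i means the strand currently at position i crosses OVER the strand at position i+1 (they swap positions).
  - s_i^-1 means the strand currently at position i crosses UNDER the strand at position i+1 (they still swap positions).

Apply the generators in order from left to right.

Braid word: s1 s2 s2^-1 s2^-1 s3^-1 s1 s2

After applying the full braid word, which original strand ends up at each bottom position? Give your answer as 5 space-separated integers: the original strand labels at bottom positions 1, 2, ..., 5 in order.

Gen 1 (s1): strand 1 crosses over strand 2. Perm now: [2 1 3 4 5]
Gen 2 (s2): strand 1 crosses over strand 3. Perm now: [2 3 1 4 5]
Gen 3 (s2^-1): strand 3 crosses under strand 1. Perm now: [2 1 3 4 5]
Gen 4 (s2^-1): strand 1 crosses under strand 3. Perm now: [2 3 1 4 5]
Gen 5 (s3^-1): strand 1 crosses under strand 4. Perm now: [2 3 4 1 5]
Gen 6 (s1): strand 2 crosses over strand 3. Perm now: [3 2 4 1 5]
Gen 7 (s2): strand 2 crosses over strand 4. Perm now: [3 4 2 1 5]

Answer: 3 4 2 1 5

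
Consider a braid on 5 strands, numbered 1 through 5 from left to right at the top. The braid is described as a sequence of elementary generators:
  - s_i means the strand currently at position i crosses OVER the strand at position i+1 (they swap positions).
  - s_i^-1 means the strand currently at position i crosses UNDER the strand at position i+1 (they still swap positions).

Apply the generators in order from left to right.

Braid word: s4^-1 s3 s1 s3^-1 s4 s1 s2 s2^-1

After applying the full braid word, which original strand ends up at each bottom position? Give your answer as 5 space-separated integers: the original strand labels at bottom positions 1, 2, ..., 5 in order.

Answer: 1 2 3 4 5

Derivation:
Gen 1 (s4^-1): strand 4 crosses under strand 5. Perm now: [1 2 3 5 4]
Gen 2 (s3): strand 3 crosses over strand 5. Perm now: [1 2 5 3 4]
Gen 3 (s1): strand 1 crosses over strand 2. Perm now: [2 1 5 3 4]
Gen 4 (s3^-1): strand 5 crosses under strand 3. Perm now: [2 1 3 5 4]
Gen 5 (s4): strand 5 crosses over strand 4. Perm now: [2 1 3 4 5]
Gen 6 (s1): strand 2 crosses over strand 1. Perm now: [1 2 3 4 5]
Gen 7 (s2): strand 2 crosses over strand 3. Perm now: [1 3 2 4 5]
Gen 8 (s2^-1): strand 3 crosses under strand 2. Perm now: [1 2 3 4 5]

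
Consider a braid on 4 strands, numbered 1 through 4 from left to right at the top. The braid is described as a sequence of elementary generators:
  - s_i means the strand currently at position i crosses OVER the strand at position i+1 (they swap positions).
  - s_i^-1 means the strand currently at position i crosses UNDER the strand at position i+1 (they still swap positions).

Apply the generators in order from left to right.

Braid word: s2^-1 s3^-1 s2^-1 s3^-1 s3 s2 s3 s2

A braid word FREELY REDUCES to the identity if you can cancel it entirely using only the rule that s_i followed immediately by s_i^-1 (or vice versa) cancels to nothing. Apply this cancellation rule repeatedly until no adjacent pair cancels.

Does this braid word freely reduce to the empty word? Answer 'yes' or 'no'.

Answer: yes

Derivation:
Gen 1 (s2^-1): push. Stack: [s2^-1]
Gen 2 (s3^-1): push. Stack: [s2^-1 s3^-1]
Gen 3 (s2^-1): push. Stack: [s2^-1 s3^-1 s2^-1]
Gen 4 (s3^-1): push. Stack: [s2^-1 s3^-1 s2^-1 s3^-1]
Gen 5 (s3): cancels prior s3^-1. Stack: [s2^-1 s3^-1 s2^-1]
Gen 6 (s2): cancels prior s2^-1. Stack: [s2^-1 s3^-1]
Gen 7 (s3): cancels prior s3^-1. Stack: [s2^-1]
Gen 8 (s2): cancels prior s2^-1. Stack: []
Reduced word: (empty)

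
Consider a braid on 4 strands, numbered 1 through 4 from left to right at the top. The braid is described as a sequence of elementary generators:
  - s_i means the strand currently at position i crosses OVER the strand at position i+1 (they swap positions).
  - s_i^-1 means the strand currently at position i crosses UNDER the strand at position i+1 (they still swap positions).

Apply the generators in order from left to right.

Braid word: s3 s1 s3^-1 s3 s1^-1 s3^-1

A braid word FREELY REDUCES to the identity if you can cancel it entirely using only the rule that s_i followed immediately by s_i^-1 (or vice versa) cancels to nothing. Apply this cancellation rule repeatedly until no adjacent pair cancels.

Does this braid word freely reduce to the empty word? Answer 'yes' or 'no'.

Gen 1 (s3): push. Stack: [s3]
Gen 2 (s1): push. Stack: [s3 s1]
Gen 3 (s3^-1): push. Stack: [s3 s1 s3^-1]
Gen 4 (s3): cancels prior s3^-1. Stack: [s3 s1]
Gen 5 (s1^-1): cancels prior s1. Stack: [s3]
Gen 6 (s3^-1): cancels prior s3. Stack: []
Reduced word: (empty)

Answer: yes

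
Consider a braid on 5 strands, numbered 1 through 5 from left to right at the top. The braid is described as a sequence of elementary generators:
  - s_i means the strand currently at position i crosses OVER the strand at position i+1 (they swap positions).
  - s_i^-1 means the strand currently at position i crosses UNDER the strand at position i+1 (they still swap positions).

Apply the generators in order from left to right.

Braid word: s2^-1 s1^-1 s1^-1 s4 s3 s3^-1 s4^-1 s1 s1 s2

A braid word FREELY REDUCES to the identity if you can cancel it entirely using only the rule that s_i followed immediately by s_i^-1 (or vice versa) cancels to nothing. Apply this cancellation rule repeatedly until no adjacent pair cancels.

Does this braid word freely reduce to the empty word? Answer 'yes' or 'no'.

Gen 1 (s2^-1): push. Stack: [s2^-1]
Gen 2 (s1^-1): push. Stack: [s2^-1 s1^-1]
Gen 3 (s1^-1): push. Stack: [s2^-1 s1^-1 s1^-1]
Gen 4 (s4): push. Stack: [s2^-1 s1^-1 s1^-1 s4]
Gen 5 (s3): push. Stack: [s2^-1 s1^-1 s1^-1 s4 s3]
Gen 6 (s3^-1): cancels prior s3. Stack: [s2^-1 s1^-1 s1^-1 s4]
Gen 7 (s4^-1): cancels prior s4. Stack: [s2^-1 s1^-1 s1^-1]
Gen 8 (s1): cancels prior s1^-1. Stack: [s2^-1 s1^-1]
Gen 9 (s1): cancels prior s1^-1. Stack: [s2^-1]
Gen 10 (s2): cancels prior s2^-1. Stack: []
Reduced word: (empty)

Answer: yes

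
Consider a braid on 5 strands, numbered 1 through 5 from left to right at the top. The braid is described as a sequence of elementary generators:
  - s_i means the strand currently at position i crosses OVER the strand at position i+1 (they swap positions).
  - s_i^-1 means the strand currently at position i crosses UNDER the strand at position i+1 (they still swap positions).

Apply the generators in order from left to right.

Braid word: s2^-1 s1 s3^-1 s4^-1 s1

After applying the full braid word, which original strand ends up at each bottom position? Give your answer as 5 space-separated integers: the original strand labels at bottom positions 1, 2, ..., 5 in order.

Answer: 1 3 4 5 2

Derivation:
Gen 1 (s2^-1): strand 2 crosses under strand 3. Perm now: [1 3 2 4 5]
Gen 2 (s1): strand 1 crosses over strand 3. Perm now: [3 1 2 4 5]
Gen 3 (s3^-1): strand 2 crosses under strand 4. Perm now: [3 1 4 2 5]
Gen 4 (s4^-1): strand 2 crosses under strand 5. Perm now: [3 1 4 5 2]
Gen 5 (s1): strand 3 crosses over strand 1. Perm now: [1 3 4 5 2]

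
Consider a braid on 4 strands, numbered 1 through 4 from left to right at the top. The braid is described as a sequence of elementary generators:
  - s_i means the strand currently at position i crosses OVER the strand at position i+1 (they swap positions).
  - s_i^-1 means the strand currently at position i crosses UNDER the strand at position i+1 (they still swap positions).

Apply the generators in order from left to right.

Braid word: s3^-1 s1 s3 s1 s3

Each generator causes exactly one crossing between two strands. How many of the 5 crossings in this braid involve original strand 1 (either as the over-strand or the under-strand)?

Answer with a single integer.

Gen 1: crossing 3x4. Involves strand 1? no. Count so far: 0
Gen 2: crossing 1x2. Involves strand 1? yes. Count so far: 1
Gen 3: crossing 4x3. Involves strand 1? no. Count so far: 1
Gen 4: crossing 2x1. Involves strand 1? yes. Count so far: 2
Gen 5: crossing 3x4. Involves strand 1? no. Count so far: 2

Answer: 2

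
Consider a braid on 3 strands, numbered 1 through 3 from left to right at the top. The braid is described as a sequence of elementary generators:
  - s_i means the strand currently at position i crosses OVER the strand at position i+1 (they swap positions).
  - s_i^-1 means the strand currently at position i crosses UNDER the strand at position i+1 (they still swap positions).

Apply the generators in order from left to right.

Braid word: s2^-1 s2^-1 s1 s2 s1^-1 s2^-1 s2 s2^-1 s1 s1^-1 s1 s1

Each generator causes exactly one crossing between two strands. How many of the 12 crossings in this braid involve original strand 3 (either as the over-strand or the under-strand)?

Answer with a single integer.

Answer: 8

Derivation:
Gen 1: crossing 2x3. Involves strand 3? yes. Count so far: 1
Gen 2: crossing 3x2. Involves strand 3? yes. Count so far: 2
Gen 3: crossing 1x2. Involves strand 3? no. Count so far: 2
Gen 4: crossing 1x3. Involves strand 3? yes. Count so far: 3
Gen 5: crossing 2x3. Involves strand 3? yes. Count so far: 4
Gen 6: crossing 2x1. Involves strand 3? no. Count so far: 4
Gen 7: crossing 1x2. Involves strand 3? no. Count so far: 4
Gen 8: crossing 2x1. Involves strand 3? no. Count so far: 4
Gen 9: crossing 3x1. Involves strand 3? yes. Count so far: 5
Gen 10: crossing 1x3. Involves strand 3? yes. Count so far: 6
Gen 11: crossing 3x1. Involves strand 3? yes. Count so far: 7
Gen 12: crossing 1x3. Involves strand 3? yes. Count so far: 8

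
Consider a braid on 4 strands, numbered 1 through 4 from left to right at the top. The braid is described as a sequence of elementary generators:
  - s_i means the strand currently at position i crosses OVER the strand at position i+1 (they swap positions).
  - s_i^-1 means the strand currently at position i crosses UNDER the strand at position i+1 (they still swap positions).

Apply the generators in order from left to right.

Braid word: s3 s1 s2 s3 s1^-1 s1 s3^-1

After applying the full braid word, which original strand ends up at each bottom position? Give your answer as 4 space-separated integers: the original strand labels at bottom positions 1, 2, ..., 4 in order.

Answer: 2 4 1 3

Derivation:
Gen 1 (s3): strand 3 crosses over strand 4. Perm now: [1 2 4 3]
Gen 2 (s1): strand 1 crosses over strand 2. Perm now: [2 1 4 3]
Gen 3 (s2): strand 1 crosses over strand 4. Perm now: [2 4 1 3]
Gen 4 (s3): strand 1 crosses over strand 3. Perm now: [2 4 3 1]
Gen 5 (s1^-1): strand 2 crosses under strand 4. Perm now: [4 2 3 1]
Gen 6 (s1): strand 4 crosses over strand 2. Perm now: [2 4 3 1]
Gen 7 (s3^-1): strand 3 crosses under strand 1. Perm now: [2 4 1 3]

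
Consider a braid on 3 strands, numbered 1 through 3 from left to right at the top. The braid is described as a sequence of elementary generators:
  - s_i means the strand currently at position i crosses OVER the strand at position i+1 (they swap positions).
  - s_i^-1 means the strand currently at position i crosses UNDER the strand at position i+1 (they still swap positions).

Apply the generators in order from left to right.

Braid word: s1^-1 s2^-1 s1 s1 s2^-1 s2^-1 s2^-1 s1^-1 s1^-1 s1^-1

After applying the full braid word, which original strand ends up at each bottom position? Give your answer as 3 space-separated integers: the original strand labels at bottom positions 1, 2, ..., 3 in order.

Answer: 1 2 3

Derivation:
Gen 1 (s1^-1): strand 1 crosses under strand 2. Perm now: [2 1 3]
Gen 2 (s2^-1): strand 1 crosses under strand 3. Perm now: [2 3 1]
Gen 3 (s1): strand 2 crosses over strand 3. Perm now: [3 2 1]
Gen 4 (s1): strand 3 crosses over strand 2. Perm now: [2 3 1]
Gen 5 (s2^-1): strand 3 crosses under strand 1. Perm now: [2 1 3]
Gen 6 (s2^-1): strand 1 crosses under strand 3. Perm now: [2 3 1]
Gen 7 (s2^-1): strand 3 crosses under strand 1. Perm now: [2 1 3]
Gen 8 (s1^-1): strand 2 crosses under strand 1. Perm now: [1 2 3]
Gen 9 (s1^-1): strand 1 crosses under strand 2. Perm now: [2 1 3]
Gen 10 (s1^-1): strand 2 crosses under strand 1. Perm now: [1 2 3]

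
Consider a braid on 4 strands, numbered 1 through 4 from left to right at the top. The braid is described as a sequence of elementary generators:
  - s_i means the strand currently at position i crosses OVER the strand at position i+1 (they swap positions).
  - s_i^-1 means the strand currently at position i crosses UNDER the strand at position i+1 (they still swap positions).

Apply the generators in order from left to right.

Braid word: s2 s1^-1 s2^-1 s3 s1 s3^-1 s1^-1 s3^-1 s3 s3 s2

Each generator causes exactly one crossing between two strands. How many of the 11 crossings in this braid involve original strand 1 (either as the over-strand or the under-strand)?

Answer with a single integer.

Gen 1: crossing 2x3. Involves strand 1? no. Count so far: 0
Gen 2: crossing 1x3. Involves strand 1? yes. Count so far: 1
Gen 3: crossing 1x2. Involves strand 1? yes. Count so far: 2
Gen 4: crossing 1x4. Involves strand 1? yes. Count so far: 3
Gen 5: crossing 3x2. Involves strand 1? no. Count so far: 3
Gen 6: crossing 4x1. Involves strand 1? yes. Count so far: 4
Gen 7: crossing 2x3. Involves strand 1? no. Count so far: 4
Gen 8: crossing 1x4. Involves strand 1? yes. Count so far: 5
Gen 9: crossing 4x1. Involves strand 1? yes. Count so far: 6
Gen 10: crossing 1x4. Involves strand 1? yes. Count so far: 7
Gen 11: crossing 2x4. Involves strand 1? no. Count so far: 7

Answer: 7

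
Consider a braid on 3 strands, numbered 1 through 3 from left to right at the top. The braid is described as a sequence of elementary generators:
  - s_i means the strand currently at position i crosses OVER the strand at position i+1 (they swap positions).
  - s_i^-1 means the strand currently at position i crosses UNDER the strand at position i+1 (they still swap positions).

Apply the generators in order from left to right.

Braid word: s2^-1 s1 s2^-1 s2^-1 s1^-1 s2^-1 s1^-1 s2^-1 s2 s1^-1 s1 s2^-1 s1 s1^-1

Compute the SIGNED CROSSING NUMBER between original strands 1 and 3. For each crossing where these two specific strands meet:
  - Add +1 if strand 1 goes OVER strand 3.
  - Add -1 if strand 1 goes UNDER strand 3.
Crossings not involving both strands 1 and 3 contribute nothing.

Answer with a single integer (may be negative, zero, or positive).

Gen 1: crossing 2x3. Both 1&3? no. Sum: 0
Gen 2: 1 over 3. Both 1&3? yes. Contrib: +1. Sum: 1
Gen 3: crossing 1x2. Both 1&3? no. Sum: 1
Gen 4: crossing 2x1. Both 1&3? no. Sum: 1
Gen 5: 3 under 1. Both 1&3? yes. Contrib: +1. Sum: 2
Gen 6: crossing 3x2. Both 1&3? no. Sum: 2
Gen 7: crossing 1x2. Both 1&3? no. Sum: 2
Gen 8: 1 under 3. Both 1&3? yes. Contrib: -1. Sum: 1
Gen 9: 3 over 1. Both 1&3? yes. Contrib: -1. Sum: 0
Gen 10: crossing 2x1. Both 1&3? no. Sum: 0
Gen 11: crossing 1x2. Both 1&3? no. Sum: 0
Gen 12: 1 under 3. Both 1&3? yes. Contrib: -1. Sum: -1
Gen 13: crossing 2x3. Both 1&3? no. Sum: -1
Gen 14: crossing 3x2. Both 1&3? no. Sum: -1

Answer: -1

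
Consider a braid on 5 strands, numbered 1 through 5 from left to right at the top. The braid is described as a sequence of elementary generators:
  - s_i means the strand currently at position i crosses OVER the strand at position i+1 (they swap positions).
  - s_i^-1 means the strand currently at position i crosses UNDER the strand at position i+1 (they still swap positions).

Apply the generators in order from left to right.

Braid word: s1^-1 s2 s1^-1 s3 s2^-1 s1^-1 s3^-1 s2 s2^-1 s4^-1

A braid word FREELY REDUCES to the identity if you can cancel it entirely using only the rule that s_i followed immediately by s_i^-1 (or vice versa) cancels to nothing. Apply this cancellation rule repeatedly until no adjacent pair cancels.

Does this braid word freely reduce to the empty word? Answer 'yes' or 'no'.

Gen 1 (s1^-1): push. Stack: [s1^-1]
Gen 2 (s2): push. Stack: [s1^-1 s2]
Gen 3 (s1^-1): push. Stack: [s1^-1 s2 s1^-1]
Gen 4 (s3): push. Stack: [s1^-1 s2 s1^-1 s3]
Gen 5 (s2^-1): push. Stack: [s1^-1 s2 s1^-1 s3 s2^-1]
Gen 6 (s1^-1): push. Stack: [s1^-1 s2 s1^-1 s3 s2^-1 s1^-1]
Gen 7 (s3^-1): push. Stack: [s1^-1 s2 s1^-1 s3 s2^-1 s1^-1 s3^-1]
Gen 8 (s2): push. Stack: [s1^-1 s2 s1^-1 s3 s2^-1 s1^-1 s3^-1 s2]
Gen 9 (s2^-1): cancels prior s2. Stack: [s1^-1 s2 s1^-1 s3 s2^-1 s1^-1 s3^-1]
Gen 10 (s4^-1): push. Stack: [s1^-1 s2 s1^-1 s3 s2^-1 s1^-1 s3^-1 s4^-1]
Reduced word: s1^-1 s2 s1^-1 s3 s2^-1 s1^-1 s3^-1 s4^-1

Answer: no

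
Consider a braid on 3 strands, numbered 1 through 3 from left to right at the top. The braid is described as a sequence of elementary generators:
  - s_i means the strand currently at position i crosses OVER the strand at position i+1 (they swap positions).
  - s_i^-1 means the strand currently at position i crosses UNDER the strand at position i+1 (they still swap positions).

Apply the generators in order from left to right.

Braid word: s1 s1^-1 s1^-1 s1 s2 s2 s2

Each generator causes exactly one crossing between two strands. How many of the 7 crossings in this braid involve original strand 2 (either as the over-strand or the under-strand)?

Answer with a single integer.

Gen 1: crossing 1x2. Involves strand 2? yes. Count so far: 1
Gen 2: crossing 2x1. Involves strand 2? yes. Count so far: 2
Gen 3: crossing 1x2. Involves strand 2? yes. Count so far: 3
Gen 4: crossing 2x1. Involves strand 2? yes. Count so far: 4
Gen 5: crossing 2x3. Involves strand 2? yes. Count so far: 5
Gen 6: crossing 3x2. Involves strand 2? yes. Count so far: 6
Gen 7: crossing 2x3. Involves strand 2? yes. Count so far: 7

Answer: 7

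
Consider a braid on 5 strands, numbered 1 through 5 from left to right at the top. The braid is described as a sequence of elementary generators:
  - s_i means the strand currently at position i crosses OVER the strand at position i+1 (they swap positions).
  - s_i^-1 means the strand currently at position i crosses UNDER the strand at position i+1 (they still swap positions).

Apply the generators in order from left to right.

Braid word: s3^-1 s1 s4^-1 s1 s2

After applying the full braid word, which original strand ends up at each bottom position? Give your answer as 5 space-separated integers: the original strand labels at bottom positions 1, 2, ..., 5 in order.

Answer: 1 4 2 5 3

Derivation:
Gen 1 (s3^-1): strand 3 crosses under strand 4. Perm now: [1 2 4 3 5]
Gen 2 (s1): strand 1 crosses over strand 2. Perm now: [2 1 4 3 5]
Gen 3 (s4^-1): strand 3 crosses under strand 5. Perm now: [2 1 4 5 3]
Gen 4 (s1): strand 2 crosses over strand 1. Perm now: [1 2 4 5 3]
Gen 5 (s2): strand 2 crosses over strand 4. Perm now: [1 4 2 5 3]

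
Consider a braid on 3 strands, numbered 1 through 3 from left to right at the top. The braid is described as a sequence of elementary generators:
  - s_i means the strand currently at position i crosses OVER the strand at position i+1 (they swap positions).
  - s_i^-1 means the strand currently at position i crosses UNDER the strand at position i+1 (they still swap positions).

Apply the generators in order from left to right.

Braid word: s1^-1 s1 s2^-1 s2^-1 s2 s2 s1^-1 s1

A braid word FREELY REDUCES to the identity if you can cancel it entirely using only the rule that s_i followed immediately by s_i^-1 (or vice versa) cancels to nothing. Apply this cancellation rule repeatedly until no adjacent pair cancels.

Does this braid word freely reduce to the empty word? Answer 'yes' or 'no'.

Gen 1 (s1^-1): push. Stack: [s1^-1]
Gen 2 (s1): cancels prior s1^-1. Stack: []
Gen 3 (s2^-1): push. Stack: [s2^-1]
Gen 4 (s2^-1): push. Stack: [s2^-1 s2^-1]
Gen 5 (s2): cancels prior s2^-1. Stack: [s2^-1]
Gen 6 (s2): cancels prior s2^-1. Stack: []
Gen 7 (s1^-1): push. Stack: [s1^-1]
Gen 8 (s1): cancels prior s1^-1. Stack: []
Reduced word: (empty)

Answer: yes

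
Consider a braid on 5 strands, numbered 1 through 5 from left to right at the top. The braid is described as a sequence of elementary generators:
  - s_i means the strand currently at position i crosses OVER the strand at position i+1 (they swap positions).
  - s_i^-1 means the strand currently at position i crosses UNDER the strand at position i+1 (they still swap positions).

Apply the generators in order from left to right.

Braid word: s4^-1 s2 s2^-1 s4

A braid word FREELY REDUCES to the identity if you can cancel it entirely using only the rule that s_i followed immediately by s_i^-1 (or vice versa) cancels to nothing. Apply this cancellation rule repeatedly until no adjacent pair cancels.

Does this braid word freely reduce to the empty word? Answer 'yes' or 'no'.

Answer: yes

Derivation:
Gen 1 (s4^-1): push. Stack: [s4^-1]
Gen 2 (s2): push. Stack: [s4^-1 s2]
Gen 3 (s2^-1): cancels prior s2. Stack: [s4^-1]
Gen 4 (s4): cancels prior s4^-1. Stack: []
Reduced word: (empty)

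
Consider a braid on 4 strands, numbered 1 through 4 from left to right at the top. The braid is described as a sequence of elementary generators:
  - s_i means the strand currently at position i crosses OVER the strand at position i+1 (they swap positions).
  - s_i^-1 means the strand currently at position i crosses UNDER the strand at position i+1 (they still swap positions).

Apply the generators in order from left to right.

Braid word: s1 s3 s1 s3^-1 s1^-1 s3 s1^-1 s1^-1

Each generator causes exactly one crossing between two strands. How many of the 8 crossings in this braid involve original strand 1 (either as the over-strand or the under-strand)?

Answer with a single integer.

Gen 1: crossing 1x2. Involves strand 1? yes. Count so far: 1
Gen 2: crossing 3x4. Involves strand 1? no. Count so far: 1
Gen 3: crossing 2x1. Involves strand 1? yes. Count so far: 2
Gen 4: crossing 4x3. Involves strand 1? no. Count so far: 2
Gen 5: crossing 1x2. Involves strand 1? yes. Count so far: 3
Gen 6: crossing 3x4. Involves strand 1? no. Count so far: 3
Gen 7: crossing 2x1. Involves strand 1? yes. Count so far: 4
Gen 8: crossing 1x2. Involves strand 1? yes. Count so far: 5

Answer: 5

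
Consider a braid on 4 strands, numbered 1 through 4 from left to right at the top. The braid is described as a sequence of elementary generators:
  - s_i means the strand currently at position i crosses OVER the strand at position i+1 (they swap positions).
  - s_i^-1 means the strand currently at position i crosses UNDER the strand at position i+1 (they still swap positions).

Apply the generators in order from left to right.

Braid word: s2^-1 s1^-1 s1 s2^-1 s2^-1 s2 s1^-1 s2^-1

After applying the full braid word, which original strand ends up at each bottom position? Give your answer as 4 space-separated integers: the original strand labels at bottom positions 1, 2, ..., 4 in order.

Answer: 2 3 1 4

Derivation:
Gen 1 (s2^-1): strand 2 crosses under strand 3. Perm now: [1 3 2 4]
Gen 2 (s1^-1): strand 1 crosses under strand 3. Perm now: [3 1 2 4]
Gen 3 (s1): strand 3 crosses over strand 1. Perm now: [1 3 2 4]
Gen 4 (s2^-1): strand 3 crosses under strand 2. Perm now: [1 2 3 4]
Gen 5 (s2^-1): strand 2 crosses under strand 3. Perm now: [1 3 2 4]
Gen 6 (s2): strand 3 crosses over strand 2. Perm now: [1 2 3 4]
Gen 7 (s1^-1): strand 1 crosses under strand 2. Perm now: [2 1 3 4]
Gen 8 (s2^-1): strand 1 crosses under strand 3. Perm now: [2 3 1 4]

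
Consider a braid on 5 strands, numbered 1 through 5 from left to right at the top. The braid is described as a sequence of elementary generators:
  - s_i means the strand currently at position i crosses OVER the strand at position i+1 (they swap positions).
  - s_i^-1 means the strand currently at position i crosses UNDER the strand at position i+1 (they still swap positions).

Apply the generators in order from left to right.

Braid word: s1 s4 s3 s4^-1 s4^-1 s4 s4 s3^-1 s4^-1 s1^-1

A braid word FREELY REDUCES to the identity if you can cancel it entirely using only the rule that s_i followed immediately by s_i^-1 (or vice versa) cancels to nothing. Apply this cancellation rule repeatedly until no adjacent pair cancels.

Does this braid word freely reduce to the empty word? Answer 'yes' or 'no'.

Answer: yes

Derivation:
Gen 1 (s1): push. Stack: [s1]
Gen 2 (s4): push. Stack: [s1 s4]
Gen 3 (s3): push. Stack: [s1 s4 s3]
Gen 4 (s4^-1): push. Stack: [s1 s4 s3 s4^-1]
Gen 5 (s4^-1): push. Stack: [s1 s4 s3 s4^-1 s4^-1]
Gen 6 (s4): cancels prior s4^-1. Stack: [s1 s4 s3 s4^-1]
Gen 7 (s4): cancels prior s4^-1. Stack: [s1 s4 s3]
Gen 8 (s3^-1): cancels prior s3. Stack: [s1 s4]
Gen 9 (s4^-1): cancels prior s4. Stack: [s1]
Gen 10 (s1^-1): cancels prior s1. Stack: []
Reduced word: (empty)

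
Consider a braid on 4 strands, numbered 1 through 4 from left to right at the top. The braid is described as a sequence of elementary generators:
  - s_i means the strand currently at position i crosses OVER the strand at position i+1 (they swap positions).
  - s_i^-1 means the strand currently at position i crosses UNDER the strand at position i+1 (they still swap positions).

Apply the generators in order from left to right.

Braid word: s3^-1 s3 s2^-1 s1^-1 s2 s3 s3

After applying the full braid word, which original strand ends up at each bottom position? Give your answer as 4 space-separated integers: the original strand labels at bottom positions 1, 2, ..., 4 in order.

Gen 1 (s3^-1): strand 3 crosses under strand 4. Perm now: [1 2 4 3]
Gen 2 (s3): strand 4 crosses over strand 3. Perm now: [1 2 3 4]
Gen 3 (s2^-1): strand 2 crosses under strand 3. Perm now: [1 3 2 4]
Gen 4 (s1^-1): strand 1 crosses under strand 3. Perm now: [3 1 2 4]
Gen 5 (s2): strand 1 crosses over strand 2. Perm now: [3 2 1 4]
Gen 6 (s3): strand 1 crosses over strand 4. Perm now: [3 2 4 1]
Gen 7 (s3): strand 4 crosses over strand 1. Perm now: [3 2 1 4]

Answer: 3 2 1 4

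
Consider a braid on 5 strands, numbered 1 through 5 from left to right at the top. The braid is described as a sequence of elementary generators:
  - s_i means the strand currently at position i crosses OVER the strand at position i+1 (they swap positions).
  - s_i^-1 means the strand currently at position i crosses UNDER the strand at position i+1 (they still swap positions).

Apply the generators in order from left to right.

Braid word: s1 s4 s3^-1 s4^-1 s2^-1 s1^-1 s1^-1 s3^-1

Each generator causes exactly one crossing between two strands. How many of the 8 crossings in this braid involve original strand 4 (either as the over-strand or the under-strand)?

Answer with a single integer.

Answer: 3

Derivation:
Gen 1: crossing 1x2. Involves strand 4? no. Count so far: 0
Gen 2: crossing 4x5. Involves strand 4? yes. Count so far: 1
Gen 3: crossing 3x5. Involves strand 4? no. Count so far: 1
Gen 4: crossing 3x4. Involves strand 4? yes. Count so far: 2
Gen 5: crossing 1x5. Involves strand 4? no. Count so far: 2
Gen 6: crossing 2x5. Involves strand 4? no. Count so far: 2
Gen 7: crossing 5x2. Involves strand 4? no. Count so far: 2
Gen 8: crossing 1x4. Involves strand 4? yes. Count so far: 3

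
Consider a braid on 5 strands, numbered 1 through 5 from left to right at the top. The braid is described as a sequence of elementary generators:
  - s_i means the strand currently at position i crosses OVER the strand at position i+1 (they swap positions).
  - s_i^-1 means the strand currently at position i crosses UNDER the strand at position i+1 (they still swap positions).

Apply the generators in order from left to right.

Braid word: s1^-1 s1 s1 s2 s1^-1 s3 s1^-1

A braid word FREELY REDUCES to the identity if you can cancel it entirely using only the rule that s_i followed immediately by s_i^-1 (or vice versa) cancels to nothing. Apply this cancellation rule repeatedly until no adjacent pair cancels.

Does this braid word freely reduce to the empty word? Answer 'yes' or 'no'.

Gen 1 (s1^-1): push. Stack: [s1^-1]
Gen 2 (s1): cancels prior s1^-1. Stack: []
Gen 3 (s1): push. Stack: [s1]
Gen 4 (s2): push. Stack: [s1 s2]
Gen 5 (s1^-1): push. Stack: [s1 s2 s1^-1]
Gen 6 (s3): push. Stack: [s1 s2 s1^-1 s3]
Gen 7 (s1^-1): push. Stack: [s1 s2 s1^-1 s3 s1^-1]
Reduced word: s1 s2 s1^-1 s3 s1^-1

Answer: no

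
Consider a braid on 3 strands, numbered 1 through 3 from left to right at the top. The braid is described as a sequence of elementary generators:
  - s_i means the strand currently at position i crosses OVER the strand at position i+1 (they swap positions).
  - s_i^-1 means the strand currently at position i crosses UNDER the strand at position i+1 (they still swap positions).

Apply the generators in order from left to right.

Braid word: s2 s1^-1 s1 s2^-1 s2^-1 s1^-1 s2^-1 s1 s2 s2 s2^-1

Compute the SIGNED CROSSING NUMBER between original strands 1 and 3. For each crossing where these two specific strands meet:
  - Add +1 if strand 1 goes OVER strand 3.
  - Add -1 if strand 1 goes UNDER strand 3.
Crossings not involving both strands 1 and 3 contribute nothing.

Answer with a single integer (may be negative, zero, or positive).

Answer: -2

Derivation:
Gen 1: crossing 2x3. Both 1&3? no. Sum: 0
Gen 2: 1 under 3. Both 1&3? yes. Contrib: -1. Sum: -1
Gen 3: 3 over 1. Both 1&3? yes. Contrib: -1. Sum: -2
Gen 4: crossing 3x2. Both 1&3? no. Sum: -2
Gen 5: crossing 2x3. Both 1&3? no. Sum: -2
Gen 6: 1 under 3. Both 1&3? yes. Contrib: -1. Sum: -3
Gen 7: crossing 1x2. Both 1&3? no. Sum: -3
Gen 8: crossing 3x2. Both 1&3? no. Sum: -3
Gen 9: 3 over 1. Both 1&3? yes. Contrib: -1. Sum: -4
Gen 10: 1 over 3. Both 1&3? yes. Contrib: +1. Sum: -3
Gen 11: 3 under 1. Both 1&3? yes. Contrib: +1. Sum: -2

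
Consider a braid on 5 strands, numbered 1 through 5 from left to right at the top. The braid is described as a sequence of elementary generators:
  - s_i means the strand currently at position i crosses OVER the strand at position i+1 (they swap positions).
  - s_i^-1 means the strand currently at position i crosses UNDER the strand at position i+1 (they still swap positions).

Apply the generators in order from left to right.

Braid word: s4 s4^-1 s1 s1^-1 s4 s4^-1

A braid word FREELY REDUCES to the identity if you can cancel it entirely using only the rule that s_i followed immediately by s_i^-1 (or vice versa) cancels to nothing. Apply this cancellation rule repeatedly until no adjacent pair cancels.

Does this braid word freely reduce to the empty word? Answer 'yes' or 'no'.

Gen 1 (s4): push. Stack: [s4]
Gen 2 (s4^-1): cancels prior s4. Stack: []
Gen 3 (s1): push. Stack: [s1]
Gen 4 (s1^-1): cancels prior s1. Stack: []
Gen 5 (s4): push. Stack: [s4]
Gen 6 (s4^-1): cancels prior s4. Stack: []
Reduced word: (empty)

Answer: yes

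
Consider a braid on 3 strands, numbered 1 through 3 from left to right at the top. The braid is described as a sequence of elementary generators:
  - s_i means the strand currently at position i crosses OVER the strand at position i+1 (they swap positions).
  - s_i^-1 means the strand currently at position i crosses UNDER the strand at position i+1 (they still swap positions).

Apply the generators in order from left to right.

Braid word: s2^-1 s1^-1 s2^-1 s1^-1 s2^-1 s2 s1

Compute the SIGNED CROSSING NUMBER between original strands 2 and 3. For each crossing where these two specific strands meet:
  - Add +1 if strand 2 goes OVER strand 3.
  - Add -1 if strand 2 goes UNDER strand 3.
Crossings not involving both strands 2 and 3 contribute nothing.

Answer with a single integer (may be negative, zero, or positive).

Answer: 1

Derivation:
Gen 1: 2 under 3. Both 2&3? yes. Contrib: -1. Sum: -1
Gen 2: crossing 1x3. Both 2&3? no. Sum: -1
Gen 3: crossing 1x2. Both 2&3? no. Sum: -1
Gen 4: 3 under 2. Both 2&3? yes. Contrib: +1. Sum: 0
Gen 5: crossing 3x1. Both 2&3? no. Sum: 0
Gen 6: crossing 1x3. Both 2&3? no. Sum: 0
Gen 7: 2 over 3. Both 2&3? yes. Contrib: +1. Sum: 1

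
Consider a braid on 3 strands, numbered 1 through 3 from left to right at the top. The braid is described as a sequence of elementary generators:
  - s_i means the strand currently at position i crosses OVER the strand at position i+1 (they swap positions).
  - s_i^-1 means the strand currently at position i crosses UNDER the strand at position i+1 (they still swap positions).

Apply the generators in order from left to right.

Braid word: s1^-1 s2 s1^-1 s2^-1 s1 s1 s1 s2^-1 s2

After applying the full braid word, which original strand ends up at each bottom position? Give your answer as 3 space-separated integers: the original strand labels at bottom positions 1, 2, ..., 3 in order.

Answer: 1 3 2

Derivation:
Gen 1 (s1^-1): strand 1 crosses under strand 2. Perm now: [2 1 3]
Gen 2 (s2): strand 1 crosses over strand 3. Perm now: [2 3 1]
Gen 3 (s1^-1): strand 2 crosses under strand 3. Perm now: [3 2 1]
Gen 4 (s2^-1): strand 2 crosses under strand 1. Perm now: [3 1 2]
Gen 5 (s1): strand 3 crosses over strand 1. Perm now: [1 3 2]
Gen 6 (s1): strand 1 crosses over strand 3. Perm now: [3 1 2]
Gen 7 (s1): strand 3 crosses over strand 1. Perm now: [1 3 2]
Gen 8 (s2^-1): strand 3 crosses under strand 2. Perm now: [1 2 3]
Gen 9 (s2): strand 2 crosses over strand 3. Perm now: [1 3 2]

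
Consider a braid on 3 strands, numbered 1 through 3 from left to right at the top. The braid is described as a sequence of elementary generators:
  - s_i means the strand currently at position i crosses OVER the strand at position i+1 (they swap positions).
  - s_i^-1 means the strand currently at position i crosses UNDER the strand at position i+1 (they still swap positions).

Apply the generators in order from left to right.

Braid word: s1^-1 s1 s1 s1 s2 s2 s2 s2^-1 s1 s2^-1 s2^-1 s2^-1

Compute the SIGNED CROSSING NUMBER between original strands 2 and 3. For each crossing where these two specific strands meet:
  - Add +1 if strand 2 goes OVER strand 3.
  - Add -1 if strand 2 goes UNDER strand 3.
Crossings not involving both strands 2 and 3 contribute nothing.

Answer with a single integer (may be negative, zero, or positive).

Gen 1: crossing 1x2. Both 2&3? no. Sum: 0
Gen 2: crossing 2x1. Both 2&3? no. Sum: 0
Gen 3: crossing 1x2. Both 2&3? no. Sum: 0
Gen 4: crossing 2x1. Both 2&3? no. Sum: 0
Gen 5: 2 over 3. Both 2&3? yes. Contrib: +1. Sum: 1
Gen 6: 3 over 2. Both 2&3? yes. Contrib: -1. Sum: 0
Gen 7: 2 over 3. Both 2&3? yes. Contrib: +1. Sum: 1
Gen 8: 3 under 2. Both 2&3? yes. Contrib: +1. Sum: 2
Gen 9: crossing 1x2. Both 2&3? no. Sum: 2
Gen 10: crossing 1x3. Both 2&3? no. Sum: 2
Gen 11: crossing 3x1. Both 2&3? no. Sum: 2
Gen 12: crossing 1x3. Both 2&3? no. Sum: 2

Answer: 2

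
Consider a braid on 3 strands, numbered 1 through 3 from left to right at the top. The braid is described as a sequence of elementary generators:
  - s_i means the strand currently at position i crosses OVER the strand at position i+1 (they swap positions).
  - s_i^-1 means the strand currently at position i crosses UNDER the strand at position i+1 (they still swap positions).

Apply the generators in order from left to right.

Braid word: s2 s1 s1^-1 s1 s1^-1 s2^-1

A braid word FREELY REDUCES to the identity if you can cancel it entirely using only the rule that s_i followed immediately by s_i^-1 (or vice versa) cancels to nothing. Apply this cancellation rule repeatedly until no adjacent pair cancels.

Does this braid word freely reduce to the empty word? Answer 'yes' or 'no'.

Gen 1 (s2): push. Stack: [s2]
Gen 2 (s1): push. Stack: [s2 s1]
Gen 3 (s1^-1): cancels prior s1. Stack: [s2]
Gen 4 (s1): push. Stack: [s2 s1]
Gen 5 (s1^-1): cancels prior s1. Stack: [s2]
Gen 6 (s2^-1): cancels prior s2. Stack: []
Reduced word: (empty)

Answer: yes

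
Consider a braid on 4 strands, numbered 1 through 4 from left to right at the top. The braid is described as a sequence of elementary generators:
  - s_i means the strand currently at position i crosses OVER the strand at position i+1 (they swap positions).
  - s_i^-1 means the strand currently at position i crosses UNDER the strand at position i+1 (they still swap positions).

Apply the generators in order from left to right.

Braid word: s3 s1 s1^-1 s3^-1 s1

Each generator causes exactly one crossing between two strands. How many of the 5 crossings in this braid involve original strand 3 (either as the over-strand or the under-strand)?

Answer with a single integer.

Gen 1: crossing 3x4. Involves strand 3? yes. Count so far: 1
Gen 2: crossing 1x2. Involves strand 3? no. Count so far: 1
Gen 3: crossing 2x1. Involves strand 3? no. Count so far: 1
Gen 4: crossing 4x3. Involves strand 3? yes. Count so far: 2
Gen 5: crossing 1x2. Involves strand 3? no. Count so far: 2

Answer: 2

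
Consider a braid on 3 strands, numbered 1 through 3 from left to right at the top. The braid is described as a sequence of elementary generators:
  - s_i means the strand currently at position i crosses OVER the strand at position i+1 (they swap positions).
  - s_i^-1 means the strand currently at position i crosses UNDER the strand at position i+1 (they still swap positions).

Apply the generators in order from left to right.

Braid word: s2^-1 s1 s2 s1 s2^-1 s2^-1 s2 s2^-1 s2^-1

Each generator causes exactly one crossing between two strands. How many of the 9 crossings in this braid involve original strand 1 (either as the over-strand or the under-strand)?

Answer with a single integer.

Answer: 7

Derivation:
Gen 1: crossing 2x3. Involves strand 1? no. Count so far: 0
Gen 2: crossing 1x3. Involves strand 1? yes. Count so far: 1
Gen 3: crossing 1x2. Involves strand 1? yes. Count so far: 2
Gen 4: crossing 3x2. Involves strand 1? no. Count so far: 2
Gen 5: crossing 3x1. Involves strand 1? yes. Count so far: 3
Gen 6: crossing 1x3. Involves strand 1? yes. Count so far: 4
Gen 7: crossing 3x1. Involves strand 1? yes. Count so far: 5
Gen 8: crossing 1x3. Involves strand 1? yes. Count so far: 6
Gen 9: crossing 3x1. Involves strand 1? yes. Count so far: 7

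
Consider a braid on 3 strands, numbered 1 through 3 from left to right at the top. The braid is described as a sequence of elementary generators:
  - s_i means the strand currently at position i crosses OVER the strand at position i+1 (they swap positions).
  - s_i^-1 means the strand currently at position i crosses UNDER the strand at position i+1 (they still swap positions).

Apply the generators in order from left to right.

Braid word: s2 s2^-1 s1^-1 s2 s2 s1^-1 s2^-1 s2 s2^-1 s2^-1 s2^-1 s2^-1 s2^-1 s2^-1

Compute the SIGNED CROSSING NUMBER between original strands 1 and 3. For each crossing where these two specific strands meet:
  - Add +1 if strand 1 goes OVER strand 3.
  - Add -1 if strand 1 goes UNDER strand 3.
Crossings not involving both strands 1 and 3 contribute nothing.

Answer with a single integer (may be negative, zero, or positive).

Gen 1: crossing 2x3. Both 1&3? no. Sum: 0
Gen 2: crossing 3x2. Both 1&3? no. Sum: 0
Gen 3: crossing 1x2. Both 1&3? no. Sum: 0
Gen 4: 1 over 3. Both 1&3? yes. Contrib: +1. Sum: 1
Gen 5: 3 over 1. Both 1&3? yes. Contrib: -1. Sum: 0
Gen 6: crossing 2x1. Both 1&3? no. Sum: 0
Gen 7: crossing 2x3. Both 1&3? no. Sum: 0
Gen 8: crossing 3x2. Both 1&3? no. Sum: 0
Gen 9: crossing 2x3. Both 1&3? no. Sum: 0
Gen 10: crossing 3x2. Both 1&3? no. Sum: 0
Gen 11: crossing 2x3. Both 1&3? no. Sum: 0
Gen 12: crossing 3x2. Both 1&3? no. Sum: 0
Gen 13: crossing 2x3. Both 1&3? no. Sum: 0
Gen 14: crossing 3x2. Both 1&3? no. Sum: 0

Answer: 0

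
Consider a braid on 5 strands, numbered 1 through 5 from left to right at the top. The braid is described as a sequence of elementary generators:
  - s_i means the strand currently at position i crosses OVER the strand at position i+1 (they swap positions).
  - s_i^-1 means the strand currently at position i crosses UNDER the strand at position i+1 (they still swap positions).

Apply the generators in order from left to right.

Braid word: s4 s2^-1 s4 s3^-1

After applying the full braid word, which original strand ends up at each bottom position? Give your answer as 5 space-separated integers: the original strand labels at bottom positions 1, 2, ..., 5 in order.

Answer: 1 3 4 2 5

Derivation:
Gen 1 (s4): strand 4 crosses over strand 5. Perm now: [1 2 3 5 4]
Gen 2 (s2^-1): strand 2 crosses under strand 3. Perm now: [1 3 2 5 4]
Gen 3 (s4): strand 5 crosses over strand 4. Perm now: [1 3 2 4 5]
Gen 4 (s3^-1): strand 2 crosses under strand 4. Perm now: [1 3 4 2 5]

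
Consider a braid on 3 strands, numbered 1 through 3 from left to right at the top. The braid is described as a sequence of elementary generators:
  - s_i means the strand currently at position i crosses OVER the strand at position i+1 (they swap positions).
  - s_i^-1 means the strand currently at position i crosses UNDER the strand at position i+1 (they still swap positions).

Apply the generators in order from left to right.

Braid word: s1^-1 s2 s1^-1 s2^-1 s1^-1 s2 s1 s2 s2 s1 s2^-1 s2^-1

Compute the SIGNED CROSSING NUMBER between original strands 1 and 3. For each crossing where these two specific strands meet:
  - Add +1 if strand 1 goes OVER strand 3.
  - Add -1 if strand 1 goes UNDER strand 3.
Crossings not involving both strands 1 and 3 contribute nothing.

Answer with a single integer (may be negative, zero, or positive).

Answer: 2

Derivation:
Gen 1: crossing 1x2. Both 1&3? no. Sum: 0
Gen 2: 1 over 3. Both 1&3? yes. Contrib: +1. Sum: 1
Gen 3: crossing 2x3. Both 1&3? no. Sum: 1
Gen 4: crossing 2x1. Both 1&3? no. Sum: 1
Gen 5: 3 under 1. Both 1&3? yes. Contrib: +1. Sum: 2
Gen 6: crossing 3x2. Both 1&3? no. Sum: 2
Gen 7: crossing 1x2. Both 1&3? no. Sum: 2
Gen 8: 1 over 3. Both 1&3? yes. Contrib: +1. Sum: 3
Gen 9: 3 over 1. Both 1&3? yes. Contrib: -1. Sum: 2
Gen 10: crossing 2x1. Both 1&3? no. Sum: 2
Gen 11: crossing 2x3. Both 1&3? no. Sum: 2
Gen 12: crossing 3x2. Both 1&3? no. Sum: 2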